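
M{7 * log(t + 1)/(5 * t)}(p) -7 * pi * csc(pi * p)/(5 * p - 5)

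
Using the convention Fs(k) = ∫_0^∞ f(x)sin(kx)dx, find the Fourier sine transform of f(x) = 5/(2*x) 5*pi/4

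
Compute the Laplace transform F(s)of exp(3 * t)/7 1/(7 * (s - 3))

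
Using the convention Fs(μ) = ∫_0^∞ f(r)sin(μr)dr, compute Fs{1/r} pi/2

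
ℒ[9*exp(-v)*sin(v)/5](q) 9/(5*((q+1)^2+1))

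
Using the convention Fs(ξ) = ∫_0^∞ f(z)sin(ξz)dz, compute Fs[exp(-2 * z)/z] atan(ξ/2)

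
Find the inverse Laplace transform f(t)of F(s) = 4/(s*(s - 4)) 2*exp(2*t)*sinh(2*t)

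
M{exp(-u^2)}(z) gamma(z/2)/2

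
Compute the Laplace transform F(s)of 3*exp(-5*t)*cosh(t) 3*(s + 5)/((s + 5)^2 - 1)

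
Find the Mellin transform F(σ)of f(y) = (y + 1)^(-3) pi*(σ - 2)*(σ - 1)/(2*sin(pi*σ))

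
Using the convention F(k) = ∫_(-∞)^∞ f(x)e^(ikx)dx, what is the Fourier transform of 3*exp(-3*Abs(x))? 18/(k^2+9)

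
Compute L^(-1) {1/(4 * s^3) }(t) t^2/8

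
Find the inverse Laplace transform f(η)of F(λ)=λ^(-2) η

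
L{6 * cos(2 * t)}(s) 6 * s/(s^2+4)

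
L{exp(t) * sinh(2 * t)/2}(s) 1/((s - 1)^2 - 4)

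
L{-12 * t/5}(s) -12/(5 * s^2)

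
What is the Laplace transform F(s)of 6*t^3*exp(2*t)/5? 36/(5*(s - 2)^4)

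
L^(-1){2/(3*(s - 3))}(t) 2*exp(3*t)/3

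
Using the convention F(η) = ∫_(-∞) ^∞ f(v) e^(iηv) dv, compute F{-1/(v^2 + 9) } -pi * exp(-3 * Abs(η) ) /3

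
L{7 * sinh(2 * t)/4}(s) 7/(2 * (s^2 - 4))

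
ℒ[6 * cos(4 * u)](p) 6 * p/(p^2 + 16)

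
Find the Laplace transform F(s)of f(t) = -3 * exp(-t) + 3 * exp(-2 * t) 3/(s + 2) - 3/(s + 1)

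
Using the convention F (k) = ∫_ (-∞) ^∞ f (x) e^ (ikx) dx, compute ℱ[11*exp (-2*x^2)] 11*sqrt (2)*sqrt (pi)*exp (-k^2/8) /2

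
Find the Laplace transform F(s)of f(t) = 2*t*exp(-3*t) 2/(s + 3)^2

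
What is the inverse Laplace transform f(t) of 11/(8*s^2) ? 11*t/8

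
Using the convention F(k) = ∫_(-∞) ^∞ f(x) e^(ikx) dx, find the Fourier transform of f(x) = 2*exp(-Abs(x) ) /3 4/(3*(k^2 + 1) ) 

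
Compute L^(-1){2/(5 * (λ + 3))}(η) 2 * exp(-3 * η)/5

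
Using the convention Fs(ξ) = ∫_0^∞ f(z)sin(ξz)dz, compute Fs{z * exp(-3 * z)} 6 * ξ/(ξ^2 + 9)^2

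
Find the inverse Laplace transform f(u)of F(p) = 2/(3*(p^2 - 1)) 2*sinh(u)/3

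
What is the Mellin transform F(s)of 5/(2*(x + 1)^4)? 5*gamma(s)*gamma(4 - s)/12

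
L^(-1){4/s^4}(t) 2*t^3/3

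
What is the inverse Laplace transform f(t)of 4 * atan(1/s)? 4 * sin(t)/t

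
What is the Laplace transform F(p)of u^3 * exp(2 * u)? 6/(p - 2)^4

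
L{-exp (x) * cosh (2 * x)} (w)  (1 - w)/ ( (w - 1)^2 - 4)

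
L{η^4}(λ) 24/λ^5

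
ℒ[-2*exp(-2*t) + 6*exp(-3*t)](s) 6/(s + 3)-2/(s + 2)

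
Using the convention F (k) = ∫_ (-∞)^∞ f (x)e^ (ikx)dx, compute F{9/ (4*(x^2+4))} 9*pi*exp (-2*Abs (k))/8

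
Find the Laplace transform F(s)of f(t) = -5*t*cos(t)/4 5*(1 - s^2)/(4*(s^2 + 1)^2)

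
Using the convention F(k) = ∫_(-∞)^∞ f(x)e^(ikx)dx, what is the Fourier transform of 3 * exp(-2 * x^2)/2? 3 * sqrt(2) * sqrt(pi) * exp(-k^2/8)/4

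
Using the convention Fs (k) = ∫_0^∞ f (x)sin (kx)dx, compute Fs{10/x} 5*pi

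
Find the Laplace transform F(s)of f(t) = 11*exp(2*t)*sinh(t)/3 11/(3*((s - 2)^2 - 1))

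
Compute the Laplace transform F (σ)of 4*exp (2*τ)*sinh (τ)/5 4/ (5*( (σ - 2)^2 - 1))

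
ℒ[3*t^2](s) 6/s^3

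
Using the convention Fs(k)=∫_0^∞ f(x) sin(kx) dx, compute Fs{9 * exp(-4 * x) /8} 9 * k/(8 * (k^2 + 16) ) 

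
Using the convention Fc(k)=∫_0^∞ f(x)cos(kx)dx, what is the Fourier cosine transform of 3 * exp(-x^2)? 3 * sqrt(pi) * exp(-k^2/4)/2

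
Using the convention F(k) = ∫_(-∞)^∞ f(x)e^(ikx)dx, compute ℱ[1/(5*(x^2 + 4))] pi*exp(-2*Abs(k))/10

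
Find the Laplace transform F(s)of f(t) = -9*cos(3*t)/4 -9*s/(4*s^2+36)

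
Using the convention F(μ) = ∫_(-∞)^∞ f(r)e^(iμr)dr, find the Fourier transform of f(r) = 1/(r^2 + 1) pi*exp(-Abs(μ))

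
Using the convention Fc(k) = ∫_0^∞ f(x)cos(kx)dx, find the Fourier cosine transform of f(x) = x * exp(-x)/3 (1 - k^2)/(3 * (k^2 + 1)^2)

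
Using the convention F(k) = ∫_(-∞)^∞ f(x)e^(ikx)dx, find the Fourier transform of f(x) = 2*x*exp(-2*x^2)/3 sqrt(2)*I*sqrt(pi)*k*exp(-k^2/8)/12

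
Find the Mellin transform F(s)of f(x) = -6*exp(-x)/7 -6*gamma(s)/7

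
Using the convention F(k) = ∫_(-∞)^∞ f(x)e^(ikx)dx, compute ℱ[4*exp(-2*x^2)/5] 2*sqrt(2)*sqrt(pi)*exp(-k^2/8)/5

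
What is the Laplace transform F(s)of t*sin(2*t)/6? 2*s/(3*(s^2 + 4)^2)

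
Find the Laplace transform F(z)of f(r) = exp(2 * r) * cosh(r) (z - 2)/((z - 2)^2 - 1)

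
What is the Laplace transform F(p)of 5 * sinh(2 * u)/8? 5/(4 * (p^2-4))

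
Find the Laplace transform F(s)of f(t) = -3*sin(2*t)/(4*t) -3*atan(2/s)/4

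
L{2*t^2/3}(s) 4/(3*s^3)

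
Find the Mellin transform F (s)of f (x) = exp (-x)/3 gamma (s)/3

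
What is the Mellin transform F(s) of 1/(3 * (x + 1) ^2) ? (-pi * s + pi) /(3 * sin(pi * s) ) 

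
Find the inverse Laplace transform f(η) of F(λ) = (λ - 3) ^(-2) η*exp(3*η) 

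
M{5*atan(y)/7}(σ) -5*pi*sec(pi*σ/2)/(14*σ)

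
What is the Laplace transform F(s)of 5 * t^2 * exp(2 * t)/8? 5/(4 * (s - 2)^3)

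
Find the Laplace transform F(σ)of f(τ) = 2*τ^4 48/σ^5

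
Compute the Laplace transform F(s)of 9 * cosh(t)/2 9 * s/(2 * (s^2 - 1))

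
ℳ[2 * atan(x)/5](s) -pi * sec(pi * s/2)/(5 * s)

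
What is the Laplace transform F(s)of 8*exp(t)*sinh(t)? 8/(s*(s - 2))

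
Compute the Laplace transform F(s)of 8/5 8/(5*s)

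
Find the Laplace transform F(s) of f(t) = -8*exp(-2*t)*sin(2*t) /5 -16/(5*(s + 2) ^2 + 20) 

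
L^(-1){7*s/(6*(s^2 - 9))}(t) 7*cosh(3*t)/6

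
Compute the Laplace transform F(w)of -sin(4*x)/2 -2/(w^2+16)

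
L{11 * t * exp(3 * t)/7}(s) 11/(7 * (s - 3)^2)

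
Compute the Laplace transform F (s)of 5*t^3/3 10/s^4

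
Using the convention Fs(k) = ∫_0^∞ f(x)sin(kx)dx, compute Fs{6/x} 3*pi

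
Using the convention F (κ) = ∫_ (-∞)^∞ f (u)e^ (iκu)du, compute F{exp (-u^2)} sqrt (pi) * exp (-κ^2/4)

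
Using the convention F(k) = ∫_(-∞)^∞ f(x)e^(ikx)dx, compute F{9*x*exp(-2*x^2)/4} 9*sqrt(2)*I*sqrt(pi)*k*exp(-k^2/8)/32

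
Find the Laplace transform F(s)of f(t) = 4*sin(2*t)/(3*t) 4*atan(2/s)/3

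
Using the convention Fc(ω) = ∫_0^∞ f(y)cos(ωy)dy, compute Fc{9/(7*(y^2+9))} 3*pi*exp(-3*ω)/14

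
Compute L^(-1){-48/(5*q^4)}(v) -8*v^3/5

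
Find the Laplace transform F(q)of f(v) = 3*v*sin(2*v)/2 6*q/(q^2 + 4)^2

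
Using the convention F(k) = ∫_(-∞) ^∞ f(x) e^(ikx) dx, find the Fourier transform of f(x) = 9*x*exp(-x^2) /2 9*I*sqrt(pi)*k*exp(-k^2/4) /4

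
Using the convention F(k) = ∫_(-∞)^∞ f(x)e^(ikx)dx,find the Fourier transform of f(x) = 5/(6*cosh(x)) 5*pi/(6*cosh(pi*k/2))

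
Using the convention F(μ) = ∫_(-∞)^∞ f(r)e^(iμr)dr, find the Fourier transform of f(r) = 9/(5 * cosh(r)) 9 * pi/(5 * cosh(pi * μ/2))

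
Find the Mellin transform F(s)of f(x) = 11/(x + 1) 11 * pi * csc(pi * s)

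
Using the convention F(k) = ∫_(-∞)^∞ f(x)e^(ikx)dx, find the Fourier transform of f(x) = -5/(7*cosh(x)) -5*pi/(7*cosh(pi*k/2))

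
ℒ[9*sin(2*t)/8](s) 9/(4*(s^2+4))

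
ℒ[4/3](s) 4/(3 * s)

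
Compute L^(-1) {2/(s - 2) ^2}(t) 2 * t * exp(2 * t) 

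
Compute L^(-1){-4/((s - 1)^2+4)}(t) -2 * exp(t) * sin(2 * t)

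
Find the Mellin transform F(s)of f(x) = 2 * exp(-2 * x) 2^(1 - s) * gamma(s)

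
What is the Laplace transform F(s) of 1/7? 1/(7 * s) 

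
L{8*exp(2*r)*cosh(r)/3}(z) 8*(z - 2)/(3*((z - 2)^2 - 1))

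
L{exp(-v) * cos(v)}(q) (q + 1)/((q + 1)^2 + 1)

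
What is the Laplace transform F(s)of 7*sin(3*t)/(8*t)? 7*atan(3/s)/8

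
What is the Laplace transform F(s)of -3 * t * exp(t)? -3/(s - 1)^2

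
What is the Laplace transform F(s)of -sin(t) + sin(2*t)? 2/(s^2 + 4)-1/(s^2 + 1)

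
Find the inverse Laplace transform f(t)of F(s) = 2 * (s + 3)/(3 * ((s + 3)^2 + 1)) 2 * exp(-3 * t) * cos(t)/3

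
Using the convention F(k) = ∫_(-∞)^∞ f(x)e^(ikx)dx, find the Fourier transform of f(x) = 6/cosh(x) 6 * pi/cosh(pi * k/2)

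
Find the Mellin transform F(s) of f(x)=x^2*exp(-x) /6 gamma(s+2) /6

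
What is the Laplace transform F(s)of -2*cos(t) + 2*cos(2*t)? 2*s/(s^2 + 4) - 2*s/(s^2 + 1)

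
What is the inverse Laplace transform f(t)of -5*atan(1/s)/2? -5*sin(t)/(2*t)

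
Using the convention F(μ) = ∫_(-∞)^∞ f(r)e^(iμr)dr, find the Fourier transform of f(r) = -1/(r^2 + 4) -pi*exp(-2*Abs(μ))/2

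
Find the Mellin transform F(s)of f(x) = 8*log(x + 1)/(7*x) -8*pi*csc(pi*s)/(7*s - 7)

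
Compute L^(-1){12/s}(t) 12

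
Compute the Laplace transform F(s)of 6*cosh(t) 6*s/(s^2 - 1)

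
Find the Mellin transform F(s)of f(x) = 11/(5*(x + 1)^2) -11*pi*(s - 1)/(5*sin(pi*s))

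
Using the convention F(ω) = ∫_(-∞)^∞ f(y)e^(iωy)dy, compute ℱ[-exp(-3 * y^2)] -sqrt(3) * sqrt(pi) * exp(-ω^2/12)/3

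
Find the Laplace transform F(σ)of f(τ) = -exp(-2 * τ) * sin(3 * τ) -3/((σ + 2)^2 + 9)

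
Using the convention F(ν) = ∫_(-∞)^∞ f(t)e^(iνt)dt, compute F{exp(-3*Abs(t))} 6/(ν^2 + 9)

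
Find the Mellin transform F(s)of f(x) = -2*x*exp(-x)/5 -2*gamma(s + 1)/5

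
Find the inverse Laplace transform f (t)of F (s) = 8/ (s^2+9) 8 * sin (3 * t)/3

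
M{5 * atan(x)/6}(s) -5 * pi * sec(pi * s/2)/(12 * s)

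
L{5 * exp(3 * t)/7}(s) 5/(7 * (s - 3))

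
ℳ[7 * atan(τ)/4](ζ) -7 * pi * sec(pi * ζ/2)/(8 * ζ)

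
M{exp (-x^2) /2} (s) gamma (s/2) /4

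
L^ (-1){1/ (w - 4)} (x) exp (4*x)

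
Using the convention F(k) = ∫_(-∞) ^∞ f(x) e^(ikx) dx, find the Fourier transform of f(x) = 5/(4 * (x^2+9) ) 5 * pi * exp(-3 * Abs(k) ) /12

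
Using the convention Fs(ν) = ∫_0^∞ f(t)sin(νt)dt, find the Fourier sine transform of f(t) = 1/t pi/2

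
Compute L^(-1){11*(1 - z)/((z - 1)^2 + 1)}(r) -11*exp(r)*cos(r)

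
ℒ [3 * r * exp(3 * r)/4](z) 3/(4 * (z - 3)^2)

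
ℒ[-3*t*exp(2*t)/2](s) -3/(2*(s - 2)^2)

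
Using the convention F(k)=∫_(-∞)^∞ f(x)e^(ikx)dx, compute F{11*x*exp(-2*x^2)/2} 11*sqrt(2)*I*sqrt(pi)*k*exp(-k^2/8)/16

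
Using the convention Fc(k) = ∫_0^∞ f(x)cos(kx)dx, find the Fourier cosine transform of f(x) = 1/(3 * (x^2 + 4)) pi * exp(-2 * k)/12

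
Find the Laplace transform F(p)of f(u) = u p^(-2)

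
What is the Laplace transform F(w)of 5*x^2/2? 5/w^3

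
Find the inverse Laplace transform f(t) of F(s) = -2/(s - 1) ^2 -2*t*exp(t) 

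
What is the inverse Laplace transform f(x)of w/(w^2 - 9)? cosh(3*x)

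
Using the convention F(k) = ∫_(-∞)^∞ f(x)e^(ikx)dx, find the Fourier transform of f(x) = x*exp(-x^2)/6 I*sqrt(pi)*k*exp(-k^2/4)/12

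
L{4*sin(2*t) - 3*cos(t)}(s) 8/(s^2+4) - 3*s/(s^2+1)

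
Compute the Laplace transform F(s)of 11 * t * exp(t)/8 11/(8 * (s - 1)^2)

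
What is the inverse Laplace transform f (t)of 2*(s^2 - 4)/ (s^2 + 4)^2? 2*t*cos (2*t)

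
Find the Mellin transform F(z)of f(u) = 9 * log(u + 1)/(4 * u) -9 * pi * csc(pi * z)/(4 * z - 4)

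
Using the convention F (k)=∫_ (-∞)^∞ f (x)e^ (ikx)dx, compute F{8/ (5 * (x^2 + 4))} 4 * pi * exp (-2 * Abs (k))/5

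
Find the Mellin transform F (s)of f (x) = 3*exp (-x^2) 3*gamma (s/2)/2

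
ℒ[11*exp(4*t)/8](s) 11/(8*(s - 4))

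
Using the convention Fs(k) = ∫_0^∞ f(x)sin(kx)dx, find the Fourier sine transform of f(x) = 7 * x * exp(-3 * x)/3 14 * k/(k^2 + 9)^2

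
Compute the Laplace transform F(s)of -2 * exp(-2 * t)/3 -2/(3 * s + 6)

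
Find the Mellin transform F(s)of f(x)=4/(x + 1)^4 2*gamma(s)*gamma(4 - s)/3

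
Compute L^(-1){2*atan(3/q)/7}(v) 2*sin(3*v)/(7*v)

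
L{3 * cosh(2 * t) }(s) 3 * s/(s^2 - 4) 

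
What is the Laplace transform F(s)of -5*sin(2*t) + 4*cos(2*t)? 4*s/(s^2 + 4) - 10/(s^2 + 4)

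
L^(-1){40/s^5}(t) 5*t^4/3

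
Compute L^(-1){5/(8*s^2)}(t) 5*t/8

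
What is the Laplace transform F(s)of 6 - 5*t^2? 6/s - 10/s^3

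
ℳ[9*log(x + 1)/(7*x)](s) -9*pi*csc(pi*s)/(7*s - 7)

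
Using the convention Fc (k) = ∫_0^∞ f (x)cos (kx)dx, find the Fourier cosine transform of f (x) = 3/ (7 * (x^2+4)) 3 * pi * exp (-2 * k)/28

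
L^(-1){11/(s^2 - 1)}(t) 11 * sinh(t)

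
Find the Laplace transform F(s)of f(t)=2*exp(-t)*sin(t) 2/((s+1)^2+1)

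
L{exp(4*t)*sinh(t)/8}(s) 1/(8*((s - 4)^2-1))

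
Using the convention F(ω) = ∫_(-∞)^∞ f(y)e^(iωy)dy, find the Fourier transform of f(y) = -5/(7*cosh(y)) -5*pi/(7*cosh(pi*ω/2))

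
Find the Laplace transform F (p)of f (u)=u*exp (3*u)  (p - 3)^ (-2)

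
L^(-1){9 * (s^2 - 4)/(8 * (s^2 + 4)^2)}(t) 9 * t * cos(2 * t)/8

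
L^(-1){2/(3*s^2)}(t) 2*t/3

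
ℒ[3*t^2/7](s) 6/(7*s^3)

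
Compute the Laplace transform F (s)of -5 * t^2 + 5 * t 5/s^2 - 10/s^3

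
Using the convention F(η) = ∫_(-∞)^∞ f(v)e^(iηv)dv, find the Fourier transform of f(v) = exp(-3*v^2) sqrt(3)*sqrt(pi)*exp(-η^2/12)/3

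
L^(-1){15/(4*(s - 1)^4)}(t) 5*t^3*exp(t)/8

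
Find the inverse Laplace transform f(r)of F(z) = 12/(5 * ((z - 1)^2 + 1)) 12 * exp(r) * sin(r)/5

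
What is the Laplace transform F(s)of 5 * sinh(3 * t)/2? 15/(2 * (s^2 - 9))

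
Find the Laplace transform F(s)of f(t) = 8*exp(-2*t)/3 8/(3*(s + 2))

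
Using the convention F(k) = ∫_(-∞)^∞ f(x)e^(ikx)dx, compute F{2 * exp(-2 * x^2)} sqrt(2) * sqrt(pi) * exp(-k^2/8)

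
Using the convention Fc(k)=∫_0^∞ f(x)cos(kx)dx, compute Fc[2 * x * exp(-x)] 2 * (1 - k^2)/(k^2 + 1)^2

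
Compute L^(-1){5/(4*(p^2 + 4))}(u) 5*sin(2*u)/8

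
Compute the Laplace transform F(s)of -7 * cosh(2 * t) -7 * s/(s^2-4)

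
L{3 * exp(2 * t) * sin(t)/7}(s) 3/(7 * ((s - 2)^2 + 1))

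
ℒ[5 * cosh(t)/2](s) 5 * s/(2 * (s^2 - 1))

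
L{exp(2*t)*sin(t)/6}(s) 1/(6*((s - 2)^2 + 1))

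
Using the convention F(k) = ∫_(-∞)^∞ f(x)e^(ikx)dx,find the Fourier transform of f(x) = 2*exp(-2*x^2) sqrt(2)*sqrt(pi)*exp(-k^2/8)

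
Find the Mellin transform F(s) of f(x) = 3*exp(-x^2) 3*gamma(s/2) /2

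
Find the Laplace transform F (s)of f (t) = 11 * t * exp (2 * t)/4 11/ (4 * (s - 2)^2)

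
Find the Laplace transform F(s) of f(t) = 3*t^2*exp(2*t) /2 3/(s - 2) ^3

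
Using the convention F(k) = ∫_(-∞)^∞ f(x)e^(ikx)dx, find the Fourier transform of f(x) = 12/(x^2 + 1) 12 * pi * exp(-Abs(k))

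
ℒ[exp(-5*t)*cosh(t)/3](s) (s + 5)/(3*((s + 5)^2 - 1))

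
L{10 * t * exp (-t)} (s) 10/ (s + 1)^2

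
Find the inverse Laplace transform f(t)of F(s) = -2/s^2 -2*t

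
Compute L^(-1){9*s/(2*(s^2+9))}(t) 9*cos(3*t)/2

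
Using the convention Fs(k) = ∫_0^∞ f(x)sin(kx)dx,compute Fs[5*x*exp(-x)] 10*k/(k^2 + 1)^2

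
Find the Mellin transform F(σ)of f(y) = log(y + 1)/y -pi * csc(pi * σ)/(σ - 1)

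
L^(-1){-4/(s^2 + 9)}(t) -4*sin(3*t)/3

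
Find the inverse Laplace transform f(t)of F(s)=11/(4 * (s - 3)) 11 * exp(3 * t)/4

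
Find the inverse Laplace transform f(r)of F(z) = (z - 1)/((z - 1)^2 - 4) exp(r) * cosh(2 * r)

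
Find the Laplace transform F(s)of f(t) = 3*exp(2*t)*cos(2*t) 3*(s - 2)/((s - 2)^2+4)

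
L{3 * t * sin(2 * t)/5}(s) 12 * s/(5 * (s^2 + 4)^2)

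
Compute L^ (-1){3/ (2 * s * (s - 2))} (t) 3 * exp (t) * sinh (t)/2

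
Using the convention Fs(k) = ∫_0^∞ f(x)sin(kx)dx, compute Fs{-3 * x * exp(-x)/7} -6 * k/(7 * (k^2+1)^2)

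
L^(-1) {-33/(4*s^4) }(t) -11*t^3/8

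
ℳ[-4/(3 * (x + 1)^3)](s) -2 * pi * (s - 2) * (s - 1)/(3 * sin(pi * s))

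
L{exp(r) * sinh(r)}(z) 1/(z * (z - 2))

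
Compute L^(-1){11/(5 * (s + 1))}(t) 11 * exp(-t)/5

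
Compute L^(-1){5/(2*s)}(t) 5/2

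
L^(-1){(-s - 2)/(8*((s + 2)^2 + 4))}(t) -exp(-2*t)*cos(2*t)/8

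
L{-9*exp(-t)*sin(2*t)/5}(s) -18/(5*(s + 1)^2 + 20)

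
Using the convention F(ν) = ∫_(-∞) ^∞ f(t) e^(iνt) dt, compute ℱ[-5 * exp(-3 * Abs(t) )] -30/(ν^2 + 9) 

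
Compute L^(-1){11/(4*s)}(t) 11/4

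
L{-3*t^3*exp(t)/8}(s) -9/(4*(s - 1)^4)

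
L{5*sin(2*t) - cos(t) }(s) 10/(s^2 + 4) - s/(s^2 + 1) 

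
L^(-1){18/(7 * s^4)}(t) 3 * t^3/7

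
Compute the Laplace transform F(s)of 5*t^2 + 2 10/s^3 + 2/s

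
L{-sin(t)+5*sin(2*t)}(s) 10/(s^2+4) - 1/(s^2+1)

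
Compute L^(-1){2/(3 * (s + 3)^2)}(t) 2 * t * exp(-3 * t)/3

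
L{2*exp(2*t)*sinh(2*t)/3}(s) 4/(3*s*(s - 4))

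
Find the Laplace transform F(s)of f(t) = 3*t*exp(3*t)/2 3/(2*(s - 3)^2)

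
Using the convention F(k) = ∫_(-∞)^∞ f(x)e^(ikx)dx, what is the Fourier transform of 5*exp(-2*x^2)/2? 5*sqrt(2)*sqrt(pi)*exp(-k^2/8)/4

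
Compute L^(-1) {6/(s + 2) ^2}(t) 6 * t * exp(-2 * t) 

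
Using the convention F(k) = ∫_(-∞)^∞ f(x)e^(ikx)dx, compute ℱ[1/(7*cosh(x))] pi/(7*cosh(pi*k/2))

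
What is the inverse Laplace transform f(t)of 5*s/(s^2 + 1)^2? 5*t*sin(t)/2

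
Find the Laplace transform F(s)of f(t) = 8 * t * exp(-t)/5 8/(5 * (s+1)^2)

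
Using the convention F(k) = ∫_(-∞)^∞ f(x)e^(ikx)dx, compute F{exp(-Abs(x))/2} 1/(k^2 + 1)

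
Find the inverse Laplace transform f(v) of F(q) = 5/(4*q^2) 5*v/4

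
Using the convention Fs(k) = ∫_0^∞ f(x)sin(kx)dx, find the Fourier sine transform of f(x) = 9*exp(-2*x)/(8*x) 9*atan(k/2)/8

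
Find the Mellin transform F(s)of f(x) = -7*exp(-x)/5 -7*gamma(s)/5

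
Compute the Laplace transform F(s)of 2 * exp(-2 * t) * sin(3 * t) 6/((s + 2)^2 + 9)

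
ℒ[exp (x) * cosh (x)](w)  (w - 1)/ (w * (w - 2))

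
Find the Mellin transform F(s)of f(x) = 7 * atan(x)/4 -7 * pi * sec(pi * s/2)/(8 * s)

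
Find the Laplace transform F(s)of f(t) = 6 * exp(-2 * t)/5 6/(5 * (s + 2))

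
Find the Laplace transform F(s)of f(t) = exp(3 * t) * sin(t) 1/((s - 3)^2 + 1)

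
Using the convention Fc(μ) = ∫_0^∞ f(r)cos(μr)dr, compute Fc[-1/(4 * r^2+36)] -pi * exp(-3 * μ)/24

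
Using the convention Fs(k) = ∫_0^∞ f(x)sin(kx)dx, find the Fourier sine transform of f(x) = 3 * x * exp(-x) 6 * k/(k^2+1)^2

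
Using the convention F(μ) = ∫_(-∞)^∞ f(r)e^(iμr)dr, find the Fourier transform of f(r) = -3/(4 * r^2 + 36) -pi * exp(-3 * Abs(μ))/4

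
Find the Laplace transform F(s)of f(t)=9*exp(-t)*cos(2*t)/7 9*(s + 1)/(7*((s + 1)^2 + 4))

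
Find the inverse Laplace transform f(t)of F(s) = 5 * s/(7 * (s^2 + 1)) 5 * cos(t)/7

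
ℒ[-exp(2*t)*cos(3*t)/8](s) (2 - s)/(8*((s - 2)^2 + 9))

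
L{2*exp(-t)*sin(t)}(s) 2/((s + 1)^2 + 1)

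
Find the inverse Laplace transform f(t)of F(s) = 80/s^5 10 * t^4/3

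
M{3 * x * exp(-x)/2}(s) 3 * gamma(s+1)/2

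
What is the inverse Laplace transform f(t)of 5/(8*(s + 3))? 5*exp(-3*t)/8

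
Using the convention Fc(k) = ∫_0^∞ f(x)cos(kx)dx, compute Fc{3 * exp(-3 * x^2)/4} sqrt(3) * sqrt(pi) * exp(-k^2/12)/8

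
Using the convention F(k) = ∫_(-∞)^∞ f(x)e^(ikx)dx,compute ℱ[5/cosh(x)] 5*pi/cosh(pi*k/2)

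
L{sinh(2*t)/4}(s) 1/(2*(s^2 - 4))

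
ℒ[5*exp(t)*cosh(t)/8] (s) 5*(s - 1)/(8*s*(s - 2))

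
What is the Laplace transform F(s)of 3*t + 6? 6/s + 3/s^2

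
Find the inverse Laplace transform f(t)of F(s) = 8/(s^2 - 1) 8 * sinh(t)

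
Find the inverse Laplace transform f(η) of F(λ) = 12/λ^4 2*η^3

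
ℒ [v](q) q^(-2)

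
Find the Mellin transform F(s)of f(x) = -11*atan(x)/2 11*pi*sec(pi*s/2)/(4*s)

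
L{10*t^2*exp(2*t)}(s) 20/(s - 2)^3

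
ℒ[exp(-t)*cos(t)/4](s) (s + 1)/(4*((s + 1)^2 + 1))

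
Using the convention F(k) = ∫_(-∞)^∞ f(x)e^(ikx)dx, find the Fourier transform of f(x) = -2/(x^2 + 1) -2 * pi * exp(-Abs(k))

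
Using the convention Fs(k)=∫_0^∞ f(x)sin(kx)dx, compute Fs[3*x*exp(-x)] 6*k/(k^2 + 1)^2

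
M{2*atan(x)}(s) -pi*sec(pi*s/2)/s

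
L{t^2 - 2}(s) 2/s^3 - 2/s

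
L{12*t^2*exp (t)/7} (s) 24/ (7*(s - 1)^3)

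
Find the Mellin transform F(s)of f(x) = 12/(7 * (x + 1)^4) 2 * gamma(s) * gamma(4 - s)/7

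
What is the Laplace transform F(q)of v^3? 6/q^4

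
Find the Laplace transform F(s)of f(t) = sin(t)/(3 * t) atan(1/s)/3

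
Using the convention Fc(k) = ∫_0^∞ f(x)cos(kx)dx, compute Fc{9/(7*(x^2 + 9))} 3*pi*exp(-3*k)/14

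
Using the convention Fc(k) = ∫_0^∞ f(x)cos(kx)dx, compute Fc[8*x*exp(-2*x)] 8*(4 - k^2)/(k^2 + 4)^2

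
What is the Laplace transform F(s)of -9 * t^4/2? -108/s^5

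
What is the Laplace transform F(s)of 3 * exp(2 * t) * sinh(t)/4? 3/(4 * ((s - 2)^2 - 1))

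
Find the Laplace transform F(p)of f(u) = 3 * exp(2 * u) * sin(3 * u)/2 9/(2 * ((p - 2)^2+9))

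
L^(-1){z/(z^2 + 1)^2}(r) r * sin(r)/2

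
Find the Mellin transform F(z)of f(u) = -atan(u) pi*sec(pi*z/2)/(2*z)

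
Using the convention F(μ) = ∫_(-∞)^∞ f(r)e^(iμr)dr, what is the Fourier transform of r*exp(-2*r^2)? sqrt(2)*I*sqrt(pi)*μ*exp(-μ^2/8)/8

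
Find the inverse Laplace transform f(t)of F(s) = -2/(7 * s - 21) -2 * exp(3 * t)/7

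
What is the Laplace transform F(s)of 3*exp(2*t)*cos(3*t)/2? 3*(s - 2)/(2*((s - 2)^2 + 9))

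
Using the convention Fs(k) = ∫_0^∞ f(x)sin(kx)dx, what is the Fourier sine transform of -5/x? -5*pi/2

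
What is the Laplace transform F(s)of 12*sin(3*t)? 36/(s^2 + 9)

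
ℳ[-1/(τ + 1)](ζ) -pi * csc(pi * ζ)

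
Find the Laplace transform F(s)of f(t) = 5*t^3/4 15/(2*s^4)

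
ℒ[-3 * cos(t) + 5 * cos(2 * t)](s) 5 * s/(s^2 + 4) - 3 * s/(s^2 + 1)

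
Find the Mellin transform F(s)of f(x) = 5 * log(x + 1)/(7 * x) -5 * pi * csc(pi * s)/(7 * s - 7)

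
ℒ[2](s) 2/s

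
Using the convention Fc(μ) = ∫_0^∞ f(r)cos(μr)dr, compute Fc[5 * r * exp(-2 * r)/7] 5 * (4 - μ^2)/(7 * (μ^2 + 4)^2)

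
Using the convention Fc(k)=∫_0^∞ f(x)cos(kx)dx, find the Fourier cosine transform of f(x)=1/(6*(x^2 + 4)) pi*exp(-2*k)/24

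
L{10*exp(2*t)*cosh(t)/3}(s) 10*(s - 2)/(3*((s - 2)^2 - 1))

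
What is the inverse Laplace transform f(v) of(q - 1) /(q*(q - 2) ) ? exp(v)*cosh(v) 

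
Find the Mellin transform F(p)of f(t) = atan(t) -pi*sec(pi*p/2)/(2*p)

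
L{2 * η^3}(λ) 12/λ^4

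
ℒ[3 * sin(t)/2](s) 3/(2 * (s^2 + 1))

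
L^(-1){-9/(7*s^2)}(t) -9*t/7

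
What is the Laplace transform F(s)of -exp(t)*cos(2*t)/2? (1 - s)/(2*((s - 1)^2 + 4))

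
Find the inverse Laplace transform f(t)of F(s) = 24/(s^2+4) 12 * sin(2 * t)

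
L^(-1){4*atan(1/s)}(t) 4*sin(t)/t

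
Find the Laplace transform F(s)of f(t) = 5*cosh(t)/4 5*s/(4*(s^2-1))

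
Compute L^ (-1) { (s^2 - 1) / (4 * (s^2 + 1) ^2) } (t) t * cos (t) /4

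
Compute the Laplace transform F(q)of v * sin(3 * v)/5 6 * q/(5 * (q^2 + 9)^2)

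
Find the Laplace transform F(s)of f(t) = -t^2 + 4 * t 4/s^2 - 2/s^3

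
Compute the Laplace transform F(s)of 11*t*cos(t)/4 11*(s^2 - 1)/(4*(s^2 + 1)^2)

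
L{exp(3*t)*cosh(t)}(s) (s - 3)/((s - 3)^2 - 1)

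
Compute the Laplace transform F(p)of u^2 2/p^3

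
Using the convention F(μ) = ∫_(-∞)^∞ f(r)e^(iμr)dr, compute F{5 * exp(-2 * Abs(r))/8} 5/(2 * (μ^2 + 4))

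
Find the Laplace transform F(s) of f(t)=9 9/s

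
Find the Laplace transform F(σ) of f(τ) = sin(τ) 1/(σ^2+1) 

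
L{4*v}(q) 4/q^2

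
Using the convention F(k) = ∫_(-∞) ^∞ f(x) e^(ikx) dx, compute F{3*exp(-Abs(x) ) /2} 3/(k^2 + 1) 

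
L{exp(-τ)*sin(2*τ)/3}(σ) 2/(3*((σ + 1)^2 + 4))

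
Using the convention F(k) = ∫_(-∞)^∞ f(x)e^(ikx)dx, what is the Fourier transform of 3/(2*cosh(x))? 3*pi/(2*cosh(pi*k/2))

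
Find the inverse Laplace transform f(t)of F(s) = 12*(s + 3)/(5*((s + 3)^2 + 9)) 12*exp(-3*t)*cos(3*t)/5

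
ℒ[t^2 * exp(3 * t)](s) 2/(s - 3) ^3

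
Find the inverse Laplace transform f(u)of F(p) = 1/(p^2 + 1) sin(u)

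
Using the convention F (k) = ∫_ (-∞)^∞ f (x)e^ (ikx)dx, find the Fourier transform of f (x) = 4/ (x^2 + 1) 4 * pi * exp (-Abs (k))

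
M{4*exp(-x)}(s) 4*gamma(s)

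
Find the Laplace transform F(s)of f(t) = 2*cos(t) 2*s/(s^2+1)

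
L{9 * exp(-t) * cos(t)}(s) 9 * (s + 1)/((s + 1)^2 + 1)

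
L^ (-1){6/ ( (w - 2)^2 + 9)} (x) 2*exp (2*x)*sin (3*x)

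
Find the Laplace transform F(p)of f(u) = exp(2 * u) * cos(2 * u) (p - 2)/((p - 2)^2 + 4)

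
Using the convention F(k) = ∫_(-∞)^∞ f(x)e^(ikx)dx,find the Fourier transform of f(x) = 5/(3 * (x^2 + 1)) 5 * pi * exp(-Abs(k))/3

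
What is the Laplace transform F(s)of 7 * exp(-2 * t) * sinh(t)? 7/((s + 2)^2-1)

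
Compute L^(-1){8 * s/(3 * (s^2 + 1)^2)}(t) 4 * t * sin(t)/3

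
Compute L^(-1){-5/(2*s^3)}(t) -5*t^2/4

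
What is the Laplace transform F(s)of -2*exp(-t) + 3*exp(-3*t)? 3/(s + 3) - 2/(s + 1)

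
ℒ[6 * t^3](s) 36/s^4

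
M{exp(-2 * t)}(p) gamma(p)/2^p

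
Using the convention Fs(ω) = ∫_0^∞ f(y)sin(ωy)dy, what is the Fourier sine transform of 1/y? pi/2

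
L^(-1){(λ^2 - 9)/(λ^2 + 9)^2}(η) η * cos(3 * η)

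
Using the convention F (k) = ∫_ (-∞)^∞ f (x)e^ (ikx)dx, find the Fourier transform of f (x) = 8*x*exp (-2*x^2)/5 sqrt (2)*I*sqrt (pi)*k*exp (-k^2/8)/5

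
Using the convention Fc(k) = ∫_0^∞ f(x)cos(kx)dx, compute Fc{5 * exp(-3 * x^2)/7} 5 * sqrt(3) * sqrt(pi) * exp(-k^2/12)/42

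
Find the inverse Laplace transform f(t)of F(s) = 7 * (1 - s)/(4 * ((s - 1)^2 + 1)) -7 * exp(t) * cos(t)/4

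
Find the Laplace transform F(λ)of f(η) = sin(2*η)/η atan(2/λ)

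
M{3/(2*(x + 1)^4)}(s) gamma(s)*gamma(4 - s)/4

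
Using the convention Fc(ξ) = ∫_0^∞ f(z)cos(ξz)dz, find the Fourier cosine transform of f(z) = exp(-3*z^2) sqrt(3)*sqrt(pi)*exp(-ξ^2/12)/6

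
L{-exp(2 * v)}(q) -1/(q - 2)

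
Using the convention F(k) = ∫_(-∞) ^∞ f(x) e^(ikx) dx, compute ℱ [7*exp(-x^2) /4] 7*sqrt(pi)*exp(-k^2/4) /4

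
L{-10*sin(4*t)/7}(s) -40/(7*s^2 + 112)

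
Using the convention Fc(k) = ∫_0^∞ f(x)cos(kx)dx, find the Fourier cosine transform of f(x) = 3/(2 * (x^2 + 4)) 3 * pi * exp(-2 * k)/8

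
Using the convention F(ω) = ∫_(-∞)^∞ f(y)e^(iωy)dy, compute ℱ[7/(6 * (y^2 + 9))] 7 * pi * exp(-3 * Abs(ω))/18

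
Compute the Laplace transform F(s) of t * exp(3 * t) (s - 3) ^(-2) 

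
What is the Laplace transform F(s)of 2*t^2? 4/s^3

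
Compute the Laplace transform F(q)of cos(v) q/(q^2+1)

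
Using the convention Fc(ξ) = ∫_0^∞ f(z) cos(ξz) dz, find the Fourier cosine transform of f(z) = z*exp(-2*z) (4 - ξ^2) /(ξ^2 + 4) ^2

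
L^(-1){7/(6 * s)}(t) 7/6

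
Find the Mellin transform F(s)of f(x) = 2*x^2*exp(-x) 2*gamma(s + 2)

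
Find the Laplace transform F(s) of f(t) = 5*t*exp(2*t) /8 5/(8*(s - 2) ^2) 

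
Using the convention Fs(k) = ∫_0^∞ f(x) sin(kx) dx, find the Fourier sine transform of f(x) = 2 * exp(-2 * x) 2 * k/(k^2+4) 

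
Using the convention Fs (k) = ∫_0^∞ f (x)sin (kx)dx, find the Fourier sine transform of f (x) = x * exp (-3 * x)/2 3 * k/ (k^2 + 9)^2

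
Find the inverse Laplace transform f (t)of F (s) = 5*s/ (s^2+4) 5*cos (2*t)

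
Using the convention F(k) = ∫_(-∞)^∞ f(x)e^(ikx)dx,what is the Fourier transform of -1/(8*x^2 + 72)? -pi*exp(-3*Abs(k))/24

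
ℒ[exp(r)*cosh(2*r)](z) (z - 1) /((z - 1) ^2 - 4) 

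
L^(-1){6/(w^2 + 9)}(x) 2*sin(3*x)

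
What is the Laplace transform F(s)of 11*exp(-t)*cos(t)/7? 11*(s+1)/(7*((s+1)^2+1))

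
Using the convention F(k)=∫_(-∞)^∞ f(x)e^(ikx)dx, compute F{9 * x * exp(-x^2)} 9 * I * sqrt(pi) * k * exp(-k^2/4)/2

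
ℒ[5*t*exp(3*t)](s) 5/(s - 3)^2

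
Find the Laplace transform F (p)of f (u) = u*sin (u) 2*p/ (p^2 + 1)^2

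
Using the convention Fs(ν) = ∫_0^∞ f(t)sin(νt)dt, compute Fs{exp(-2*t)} ν/(ν^2 + 4)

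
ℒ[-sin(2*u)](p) -2/(p^2 + 4)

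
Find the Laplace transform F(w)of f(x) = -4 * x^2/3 -8/(3 * w^3)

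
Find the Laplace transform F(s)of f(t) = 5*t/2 5/(2*s^2)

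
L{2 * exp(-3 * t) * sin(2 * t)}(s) 4/((s + 3)^2 + 4)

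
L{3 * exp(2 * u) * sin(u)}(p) 3/((p - 2)^2 + 1)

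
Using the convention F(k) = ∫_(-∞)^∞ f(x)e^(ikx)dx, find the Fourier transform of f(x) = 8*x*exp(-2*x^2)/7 sqrt(2)*I*sqrt(pi)*k*exp(-k^2/8)/7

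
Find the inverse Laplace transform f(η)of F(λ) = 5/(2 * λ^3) 5 * η^2/4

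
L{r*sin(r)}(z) 2*z/(z^2 + 1)^2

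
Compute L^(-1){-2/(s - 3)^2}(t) -2 * t * exp(3 * t)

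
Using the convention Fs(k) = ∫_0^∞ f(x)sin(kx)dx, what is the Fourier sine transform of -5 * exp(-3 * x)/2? -5 * k/(2 * k^2 + 18)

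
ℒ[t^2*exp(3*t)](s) 2/(s - 3)^3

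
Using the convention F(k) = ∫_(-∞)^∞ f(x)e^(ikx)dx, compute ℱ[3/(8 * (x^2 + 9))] pi * exp(-3 * Abs(k))/8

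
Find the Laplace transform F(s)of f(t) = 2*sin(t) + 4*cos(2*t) 2/(s^2 + 1) + 4*s/(s^2 + 4)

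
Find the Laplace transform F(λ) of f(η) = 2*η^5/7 240/(7*λ^6) 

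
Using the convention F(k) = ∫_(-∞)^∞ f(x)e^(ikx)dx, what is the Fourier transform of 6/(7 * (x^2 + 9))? 2 * pi * exp(-3 * Abs(k))/7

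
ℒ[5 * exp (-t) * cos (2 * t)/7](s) 5 * (s + 1)/ (7 * ( (s + 1)^2 + 4))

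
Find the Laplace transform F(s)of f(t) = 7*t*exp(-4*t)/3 7/(3*(s + 4)^2)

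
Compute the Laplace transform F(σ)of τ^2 2/σ^3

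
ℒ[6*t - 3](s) 6/s^2 - 3/s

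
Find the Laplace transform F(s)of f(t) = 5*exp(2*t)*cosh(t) 5*(s - 2)/((s - 2)^2 - 1)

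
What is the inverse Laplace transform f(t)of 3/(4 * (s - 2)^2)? 3 * t * exp(2 * t)/4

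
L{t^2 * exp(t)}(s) 2/(s - 1)^3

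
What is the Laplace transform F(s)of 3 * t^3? 18/s^4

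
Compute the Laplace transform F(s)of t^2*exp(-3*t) 2/(s + 3)^3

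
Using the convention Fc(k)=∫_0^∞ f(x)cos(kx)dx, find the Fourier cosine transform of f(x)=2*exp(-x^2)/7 sqrt(pi)*exp(-k^2/4)/7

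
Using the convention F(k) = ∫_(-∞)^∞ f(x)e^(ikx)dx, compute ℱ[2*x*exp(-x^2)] I*sqrt(pi)*k*exp(-k^2/4)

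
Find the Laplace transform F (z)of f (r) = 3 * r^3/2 9/z^4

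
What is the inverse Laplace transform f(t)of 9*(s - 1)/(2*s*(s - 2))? 9*exp(t)*cosh(t)/2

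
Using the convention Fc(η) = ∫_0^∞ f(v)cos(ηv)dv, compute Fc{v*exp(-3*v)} (9 - η^2)/(η^2+9)^2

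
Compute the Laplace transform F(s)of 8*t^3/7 48/(7*s^4)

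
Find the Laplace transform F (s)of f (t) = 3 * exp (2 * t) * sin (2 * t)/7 6/ (7 * ( (s - 2)^2+4))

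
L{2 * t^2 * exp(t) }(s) 4/(s - 1) ^3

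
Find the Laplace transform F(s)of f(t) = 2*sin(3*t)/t 2*atan(3/s)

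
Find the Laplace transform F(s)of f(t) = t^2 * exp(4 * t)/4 1/(2 * (s - 4)^3)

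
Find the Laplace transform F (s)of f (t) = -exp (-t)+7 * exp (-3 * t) 7/ (s+3) - 1/ (s+1)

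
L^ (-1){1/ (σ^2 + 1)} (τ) sin (τ)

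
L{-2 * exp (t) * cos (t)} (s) 2 * (1 - s)/ ( (s - 1)^2 + 1)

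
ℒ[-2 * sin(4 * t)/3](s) -8/(3 * s^2 + 48)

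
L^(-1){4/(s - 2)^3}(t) 2*t^2*exp(2*t)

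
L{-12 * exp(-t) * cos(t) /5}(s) 12 * (-s - 1) /(5 * ((s + 1) ^2 + 1) ) 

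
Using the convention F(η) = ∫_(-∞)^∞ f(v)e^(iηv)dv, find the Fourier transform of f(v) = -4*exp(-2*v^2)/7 -2*sqrt(2)*sqrt(pi)*exp(-η^2/8)/7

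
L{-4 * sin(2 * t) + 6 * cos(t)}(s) 6 * s/(s^2 + 1) - 8/(s^2 + 4)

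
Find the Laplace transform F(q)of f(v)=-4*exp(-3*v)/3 -4/(3*q + 9)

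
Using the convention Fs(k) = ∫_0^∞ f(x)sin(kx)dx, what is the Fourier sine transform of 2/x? pi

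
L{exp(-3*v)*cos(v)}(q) (q + 3)/((q + 3)^2 + 1)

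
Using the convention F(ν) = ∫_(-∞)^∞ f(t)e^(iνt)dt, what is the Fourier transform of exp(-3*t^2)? sqrt(3)*sqrt(pi)*exp(-ν^2/12)/3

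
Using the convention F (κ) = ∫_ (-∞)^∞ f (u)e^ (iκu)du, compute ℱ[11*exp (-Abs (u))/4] 11/ (2*(κ^2 + 1))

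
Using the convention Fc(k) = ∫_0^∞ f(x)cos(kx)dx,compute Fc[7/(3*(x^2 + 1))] 7*pi*exp(-k)/6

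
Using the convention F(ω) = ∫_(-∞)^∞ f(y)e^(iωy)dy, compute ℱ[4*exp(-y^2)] 4*sqrt(pi)*exp(-ω^2/4)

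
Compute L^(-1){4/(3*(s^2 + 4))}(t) 2*sin(2*t)/3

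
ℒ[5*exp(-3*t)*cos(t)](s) 5*(s + 3)/((s + 3)^2 + 1)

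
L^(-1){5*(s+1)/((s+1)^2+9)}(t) 5*exp(-t)*cos(3*t)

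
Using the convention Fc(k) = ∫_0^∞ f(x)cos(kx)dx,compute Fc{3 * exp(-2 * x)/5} 6/(5 * (k^2 + 4))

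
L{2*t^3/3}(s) 4/s^4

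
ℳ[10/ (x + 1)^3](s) 5*pi*(s - 2)*(s - 1)/sin (pi*s)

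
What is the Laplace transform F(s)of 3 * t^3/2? 9/s^4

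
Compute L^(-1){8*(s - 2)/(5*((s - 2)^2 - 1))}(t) 8*exp(2*t)*cosh(t)/5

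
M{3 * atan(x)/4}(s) -3 * pi * sec(pi * s/2)/(8 * s)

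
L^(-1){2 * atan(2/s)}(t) 2 * sin(2 * t)/t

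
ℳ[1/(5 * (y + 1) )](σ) pi * csc(pi * σ) /5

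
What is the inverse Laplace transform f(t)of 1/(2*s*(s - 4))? exp(2*t)*sinh(2*t)/4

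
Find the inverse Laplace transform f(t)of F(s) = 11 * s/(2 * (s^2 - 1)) 11 * cosh(t)/2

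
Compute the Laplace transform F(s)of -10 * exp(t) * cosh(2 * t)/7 10 * (1 - s)/(7 * ((s - 1)^2 - 4))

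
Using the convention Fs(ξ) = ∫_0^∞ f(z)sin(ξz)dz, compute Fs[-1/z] -pi/2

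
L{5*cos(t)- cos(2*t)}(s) 5*s/(s^2 + 1)- s/(s^2 + 4)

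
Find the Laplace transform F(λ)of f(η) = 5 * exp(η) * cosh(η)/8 5 * (λ - 1)/(8 * λ * (λ - 2))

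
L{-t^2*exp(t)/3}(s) -2/(3*(s - 1)^3)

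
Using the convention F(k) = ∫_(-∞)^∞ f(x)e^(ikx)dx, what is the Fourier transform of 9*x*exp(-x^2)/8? 9*I*sqrt(pi)*k*exp(-k^2/4)/16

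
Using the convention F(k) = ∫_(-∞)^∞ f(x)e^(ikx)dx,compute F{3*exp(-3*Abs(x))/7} 18/(7*(k^2 + 9))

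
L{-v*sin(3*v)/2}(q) -3*q/(q^2 + 9)^2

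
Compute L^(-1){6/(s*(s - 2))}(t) 6*exp(t)*sinh(t)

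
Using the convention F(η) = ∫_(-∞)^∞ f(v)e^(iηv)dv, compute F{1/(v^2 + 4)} pi*exp(-2*Abs(η))/2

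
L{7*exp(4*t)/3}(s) 7/(3*(s - 4))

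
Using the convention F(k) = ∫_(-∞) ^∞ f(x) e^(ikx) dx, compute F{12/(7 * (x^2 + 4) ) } 6 * pi * exp(-2 * Abs(k) ) /7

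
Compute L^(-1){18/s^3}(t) 9 * t^2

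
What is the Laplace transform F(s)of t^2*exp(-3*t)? 2/(s+3)^3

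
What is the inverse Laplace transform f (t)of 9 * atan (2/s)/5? 9 * sin (2 * t)/ (5 * t)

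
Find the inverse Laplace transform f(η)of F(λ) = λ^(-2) η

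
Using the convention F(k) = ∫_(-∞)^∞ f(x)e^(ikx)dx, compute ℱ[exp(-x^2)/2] sqrt(pi)*exp(-k^2/4)/2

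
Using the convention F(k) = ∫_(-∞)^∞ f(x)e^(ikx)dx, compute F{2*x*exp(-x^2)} I*sqrt(pi)*k*exp(-k^2/4)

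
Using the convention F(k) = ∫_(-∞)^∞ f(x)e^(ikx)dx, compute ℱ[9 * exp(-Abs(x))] 18/(k^2 + 1)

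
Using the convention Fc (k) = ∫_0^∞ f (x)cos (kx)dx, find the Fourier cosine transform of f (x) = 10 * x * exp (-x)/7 10 * (1 - k^2)/ (7 * (k^2 + 1)^2)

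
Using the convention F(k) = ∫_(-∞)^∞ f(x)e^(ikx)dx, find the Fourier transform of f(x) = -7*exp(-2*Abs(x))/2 -14/(k^2 + 4)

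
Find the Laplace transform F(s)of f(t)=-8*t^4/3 -64/s^5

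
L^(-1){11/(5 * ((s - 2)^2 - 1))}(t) 11 * exp(2 * t) * sinh(t)/5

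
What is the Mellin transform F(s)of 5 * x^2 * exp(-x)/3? 5 * gamma(s + 2)/3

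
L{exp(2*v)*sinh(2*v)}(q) 2/(q*(q - 4))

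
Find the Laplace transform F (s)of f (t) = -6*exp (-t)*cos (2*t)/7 6*(-s - 1)/ (7*( (s+1)^2+4))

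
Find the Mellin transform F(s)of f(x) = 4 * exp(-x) 4 * gamma(s)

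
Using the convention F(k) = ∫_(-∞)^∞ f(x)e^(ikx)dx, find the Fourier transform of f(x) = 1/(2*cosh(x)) pi/(2*cosh(pi*k/2))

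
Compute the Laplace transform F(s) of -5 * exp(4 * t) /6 -5/(6 * s - 24) 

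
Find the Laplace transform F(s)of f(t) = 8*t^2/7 16/(7*s^3)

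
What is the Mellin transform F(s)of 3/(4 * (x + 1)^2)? -3 * pi * (s - 1)/(4 * sin(pi * s))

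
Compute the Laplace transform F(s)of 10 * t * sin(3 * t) 60 * s/(s^2 + 9)^2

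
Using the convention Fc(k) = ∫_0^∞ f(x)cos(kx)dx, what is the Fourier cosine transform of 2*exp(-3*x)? 6/(k^2 + 9)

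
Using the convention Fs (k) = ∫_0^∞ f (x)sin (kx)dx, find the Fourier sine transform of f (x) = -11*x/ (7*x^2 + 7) -11*pi*exp (-k)/14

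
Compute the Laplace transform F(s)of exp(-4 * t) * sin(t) 1/((s + 4)^2 + 1)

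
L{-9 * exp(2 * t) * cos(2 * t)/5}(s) 9 * (2 - s)/(5 * ((s - 2)^2 + 4))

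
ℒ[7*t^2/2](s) 7/s^3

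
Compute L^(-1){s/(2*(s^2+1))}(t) cos(t)/2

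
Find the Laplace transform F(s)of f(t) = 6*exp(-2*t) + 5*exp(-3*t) 6/(s + 2) + 5/(s + 3)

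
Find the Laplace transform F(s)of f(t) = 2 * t 2/s^2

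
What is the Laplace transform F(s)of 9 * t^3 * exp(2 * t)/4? 27/(2 * (s - 2)^4)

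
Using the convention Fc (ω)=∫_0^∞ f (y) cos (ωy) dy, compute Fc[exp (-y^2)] sqrt (pi)*exp (-ω^2/4) /2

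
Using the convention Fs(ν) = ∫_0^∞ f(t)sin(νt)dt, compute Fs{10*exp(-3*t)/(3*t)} 10*atan(ν/3)/3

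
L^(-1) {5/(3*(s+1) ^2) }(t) 5*t*exp(-t) /3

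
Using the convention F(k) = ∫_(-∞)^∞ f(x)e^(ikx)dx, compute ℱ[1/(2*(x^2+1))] pi*exp(-Abs(k))/2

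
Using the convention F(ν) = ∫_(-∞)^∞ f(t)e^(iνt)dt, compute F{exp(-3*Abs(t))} 6/(ν^2 + 9)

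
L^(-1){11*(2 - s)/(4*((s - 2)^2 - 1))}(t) -11*exp(2*t)*cosh(t)/4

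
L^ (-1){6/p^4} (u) u^3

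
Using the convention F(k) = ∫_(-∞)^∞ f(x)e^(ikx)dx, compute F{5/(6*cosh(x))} 5*pi/(6*cosh(pi*k/2))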